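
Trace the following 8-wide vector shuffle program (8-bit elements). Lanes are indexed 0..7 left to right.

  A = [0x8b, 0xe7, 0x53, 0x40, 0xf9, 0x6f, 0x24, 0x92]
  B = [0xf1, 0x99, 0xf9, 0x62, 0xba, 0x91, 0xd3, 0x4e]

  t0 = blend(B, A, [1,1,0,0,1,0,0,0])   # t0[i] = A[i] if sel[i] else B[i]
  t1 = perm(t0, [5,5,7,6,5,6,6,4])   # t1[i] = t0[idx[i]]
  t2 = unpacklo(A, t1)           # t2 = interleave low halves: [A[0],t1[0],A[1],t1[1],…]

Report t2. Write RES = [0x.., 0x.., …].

RES = [ 0x8b  0x91  0xe7  0x91  0x53  0x4e  0x40  0xd3 ]

  t0: 8b e7 f9 62 f9 91 d3 4e
  t1: 91 91 4e d3 91 d3 d3 f9
  t2: 8b 91 e7 91 53 4e 40 d3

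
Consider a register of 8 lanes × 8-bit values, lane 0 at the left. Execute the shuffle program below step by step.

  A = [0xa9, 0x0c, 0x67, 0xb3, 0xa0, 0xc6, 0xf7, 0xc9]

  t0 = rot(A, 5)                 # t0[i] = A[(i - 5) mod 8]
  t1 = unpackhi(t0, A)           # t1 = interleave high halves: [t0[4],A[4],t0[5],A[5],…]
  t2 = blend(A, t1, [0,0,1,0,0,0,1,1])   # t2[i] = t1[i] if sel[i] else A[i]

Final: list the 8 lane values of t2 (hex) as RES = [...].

RES = [ 0xa9  0x0c  0xa9  0xb3  0xa0  0xc6  0x67  0xc9 ]

  t0: b3 a0 c6 f7 c9 a9 0c 67
  t1: c9 a0 a9 c6 0c f7 67 c9
  t2: a9 0c a9 b3 a0 c6 67 c9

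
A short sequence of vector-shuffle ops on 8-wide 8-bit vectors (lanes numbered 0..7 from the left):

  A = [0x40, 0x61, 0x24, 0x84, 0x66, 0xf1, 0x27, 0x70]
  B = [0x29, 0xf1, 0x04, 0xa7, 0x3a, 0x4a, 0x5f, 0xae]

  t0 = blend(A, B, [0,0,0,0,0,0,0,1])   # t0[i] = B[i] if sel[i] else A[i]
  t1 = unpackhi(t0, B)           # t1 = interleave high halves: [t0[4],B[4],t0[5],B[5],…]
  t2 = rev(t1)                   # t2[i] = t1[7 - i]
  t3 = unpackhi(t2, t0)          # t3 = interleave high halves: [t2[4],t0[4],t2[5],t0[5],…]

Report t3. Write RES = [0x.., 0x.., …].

  t0: 40 61 24 84 66 f1 27 ae
  t1: 66 3a f1 4a 27 5f ae ae
  t2: ae ae 5f 27 4a f1 3a 66
  t3: 4a 66 f1 f1 3a 27 66 ae

RES = [0x4a, 0x66, 0xf1, 0xf1, 0x3a, 0x27, 0x66, 0xae]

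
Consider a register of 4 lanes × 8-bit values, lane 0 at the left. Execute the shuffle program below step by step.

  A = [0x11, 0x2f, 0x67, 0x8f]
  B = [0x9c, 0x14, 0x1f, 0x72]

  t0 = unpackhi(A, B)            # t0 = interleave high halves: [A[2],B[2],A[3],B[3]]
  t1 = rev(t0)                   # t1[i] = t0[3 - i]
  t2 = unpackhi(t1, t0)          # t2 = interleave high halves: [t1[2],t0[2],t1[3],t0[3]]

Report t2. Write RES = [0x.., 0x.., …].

RES = [ 0x1f  0x8f  0x67  0x72 ]

t0 = [0x67, 0x1f, 0x8f, 0x72]
t1 = [0x72, 0x8f, 0x1f, 0x67]
t2 = [0x1f, 0x8f, 0x67, 0x72]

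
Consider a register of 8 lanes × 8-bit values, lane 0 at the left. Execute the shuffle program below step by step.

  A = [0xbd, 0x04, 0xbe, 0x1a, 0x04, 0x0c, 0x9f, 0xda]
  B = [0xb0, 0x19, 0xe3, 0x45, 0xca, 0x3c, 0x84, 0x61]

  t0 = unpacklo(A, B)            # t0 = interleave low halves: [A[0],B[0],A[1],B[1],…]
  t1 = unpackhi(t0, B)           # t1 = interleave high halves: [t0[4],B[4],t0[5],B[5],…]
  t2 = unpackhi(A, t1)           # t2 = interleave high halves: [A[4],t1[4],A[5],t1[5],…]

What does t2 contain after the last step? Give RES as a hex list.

  t0: bd b0 04 19 be e3 1a 45
  t1: be ca e3 3c 1a 84 45 61
  t2: 04 1a 0c 84 9f 45 da 61

RES = [ 0x04  0x1a  0x0c  0x84  0x9f  0x45  0xda  0x61 ]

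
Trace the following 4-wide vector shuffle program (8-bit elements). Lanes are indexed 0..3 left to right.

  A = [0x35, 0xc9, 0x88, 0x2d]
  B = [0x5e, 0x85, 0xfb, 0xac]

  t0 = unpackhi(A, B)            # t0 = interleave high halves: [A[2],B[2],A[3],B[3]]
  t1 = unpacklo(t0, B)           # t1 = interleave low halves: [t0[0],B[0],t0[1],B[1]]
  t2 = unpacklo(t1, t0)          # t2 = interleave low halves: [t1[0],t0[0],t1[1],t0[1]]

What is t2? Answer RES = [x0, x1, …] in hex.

RES = [0x88, 0x88, 0x5e, 0xfb]

t0 = [0x88, 0xfb, 0x2d, 0xac]
t1 = [0x88, 0x5e, 0xfb, 0x85]
t2 = [0x88, 0x88, 0x5e, 0xfb]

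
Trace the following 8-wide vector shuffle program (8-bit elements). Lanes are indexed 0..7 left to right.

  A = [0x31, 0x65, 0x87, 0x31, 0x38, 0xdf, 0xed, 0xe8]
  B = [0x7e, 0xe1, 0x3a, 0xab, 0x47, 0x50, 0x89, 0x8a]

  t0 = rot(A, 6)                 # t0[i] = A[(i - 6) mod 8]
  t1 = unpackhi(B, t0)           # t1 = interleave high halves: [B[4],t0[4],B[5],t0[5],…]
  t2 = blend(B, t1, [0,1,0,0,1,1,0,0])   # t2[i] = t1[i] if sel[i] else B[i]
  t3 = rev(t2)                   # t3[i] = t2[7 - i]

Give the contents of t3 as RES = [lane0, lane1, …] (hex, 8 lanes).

RES = [ 0x8a  0x89  0x31  0x89  0xab  0x3a  0xed  0x7e ]

t0 = [0x87, 0x31, 0x38, 0xdf, 0xed, 0xe8, 0x31, 0x65]
t1 = [0x47, 0xed, 0x50, 0xe8, 0x89, 0x31, 0x8a, 0x65]
t2 = [0x7e, 0xed, 0x3a, 0xab, 0x89, 0x31, 0x89, 0x8a]
t3 = [0x8a, 0x89, 0x31, 0x89, 0xab, 0x3a, 0xed, 0x7e]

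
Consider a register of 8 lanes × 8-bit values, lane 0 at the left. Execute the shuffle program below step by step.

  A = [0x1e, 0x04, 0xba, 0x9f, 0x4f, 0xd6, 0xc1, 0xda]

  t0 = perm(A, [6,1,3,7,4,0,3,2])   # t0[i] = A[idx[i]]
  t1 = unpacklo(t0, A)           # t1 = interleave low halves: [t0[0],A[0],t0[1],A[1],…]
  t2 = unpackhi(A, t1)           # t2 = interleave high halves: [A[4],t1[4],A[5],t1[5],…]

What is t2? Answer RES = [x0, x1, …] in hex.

RES = [ 0x4f  0x9f  0xd6  0xba  0xc1  0xda  0xda  0x9f ]

t0 = [0xc1, 0x04, 0x9f, 0xda, 0x4f, 0x1e, 0x9f, 0xba]
t1 = [0xc1, 0x1e, 0x04, 0x04, 0x9f, 0xba, 0xda, 0x9f]
t2 = [0x4f, 0x9f, 0xd6, 0xba, 0xc1, 0xda, 0xda, 0x9f]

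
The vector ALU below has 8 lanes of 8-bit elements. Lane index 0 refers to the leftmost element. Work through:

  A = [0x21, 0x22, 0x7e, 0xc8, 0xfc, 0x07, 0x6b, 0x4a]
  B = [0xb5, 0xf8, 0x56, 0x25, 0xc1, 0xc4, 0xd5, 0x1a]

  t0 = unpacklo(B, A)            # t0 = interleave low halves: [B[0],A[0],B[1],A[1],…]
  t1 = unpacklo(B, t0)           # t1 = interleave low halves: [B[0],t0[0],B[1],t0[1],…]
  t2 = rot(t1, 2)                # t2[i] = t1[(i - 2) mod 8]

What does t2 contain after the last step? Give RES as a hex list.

RES = [0x25, 0x22, 0xb5, 0xb5, 0xf8, 0x21, 0x56, 0xf8]

  t0: b5 21 f8 22 56 7e 25 c8
  t1: b5 b5 f8 21 56 f8 25 22
  t2: 25 22 b5 b5 f8 21 56 f8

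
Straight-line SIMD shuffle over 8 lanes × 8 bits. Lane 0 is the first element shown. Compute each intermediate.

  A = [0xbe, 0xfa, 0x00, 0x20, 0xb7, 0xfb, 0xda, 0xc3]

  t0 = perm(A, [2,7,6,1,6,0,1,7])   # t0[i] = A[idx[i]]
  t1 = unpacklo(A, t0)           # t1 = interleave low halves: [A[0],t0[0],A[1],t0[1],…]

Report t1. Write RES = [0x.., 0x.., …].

→ t0 |00|c3|da|fa|da|be|fa|c3|
→ t1 |be|00|fa|c3|00|da|20|fa|

RES = [ 0xbe  0x00  0xfa  0xc3  0x00  0xda  0x20  0xfa ]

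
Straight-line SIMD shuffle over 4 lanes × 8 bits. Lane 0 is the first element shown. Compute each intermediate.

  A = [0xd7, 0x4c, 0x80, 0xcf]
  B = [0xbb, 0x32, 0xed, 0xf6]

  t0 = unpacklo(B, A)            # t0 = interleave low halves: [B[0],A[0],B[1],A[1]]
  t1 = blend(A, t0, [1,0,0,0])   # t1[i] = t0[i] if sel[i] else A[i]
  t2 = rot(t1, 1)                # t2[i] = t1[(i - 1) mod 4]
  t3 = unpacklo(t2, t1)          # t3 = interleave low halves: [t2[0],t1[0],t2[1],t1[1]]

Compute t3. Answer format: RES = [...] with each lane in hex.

t0 = [0xbb, 0xd7, 0x32, 0x4c]
t1 = [0xbb, 0x4c, 0x80, 0xcf]
t2 = [0xcf, 0xbb, 0x4c, 0x80]
t3 = [0xcf, 0xbb, 0xbb, 0x4c]

RES = [0xcf, 0xbb, 0xbb, 0x4c]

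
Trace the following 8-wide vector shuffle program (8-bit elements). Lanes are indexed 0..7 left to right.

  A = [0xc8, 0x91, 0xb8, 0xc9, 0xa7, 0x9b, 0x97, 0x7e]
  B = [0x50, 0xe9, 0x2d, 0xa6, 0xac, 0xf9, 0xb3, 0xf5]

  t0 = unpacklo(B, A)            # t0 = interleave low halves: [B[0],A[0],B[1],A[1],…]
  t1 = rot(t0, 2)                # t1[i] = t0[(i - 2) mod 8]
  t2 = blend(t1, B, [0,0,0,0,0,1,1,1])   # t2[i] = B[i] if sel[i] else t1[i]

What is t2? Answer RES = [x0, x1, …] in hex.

t0 = [0x50, 0xc8, 0xe9, 0x91, 0x2d, 0xb8, 0xa6, 0xc9]
t1 = [0xa6, 0xc9, 0x50, 0xc8, 0xe9, 0x91, 0x2d, 0xb8]
t2 = [0xa6, 0xc9, 0x50, 0xc8, 0xe9, 0xf9, 0xb3, 0xf5]

RES = [ 0xa6  0xc9  0x50  0xc8  0xe9  0xf9  0xb3  0xf5 ]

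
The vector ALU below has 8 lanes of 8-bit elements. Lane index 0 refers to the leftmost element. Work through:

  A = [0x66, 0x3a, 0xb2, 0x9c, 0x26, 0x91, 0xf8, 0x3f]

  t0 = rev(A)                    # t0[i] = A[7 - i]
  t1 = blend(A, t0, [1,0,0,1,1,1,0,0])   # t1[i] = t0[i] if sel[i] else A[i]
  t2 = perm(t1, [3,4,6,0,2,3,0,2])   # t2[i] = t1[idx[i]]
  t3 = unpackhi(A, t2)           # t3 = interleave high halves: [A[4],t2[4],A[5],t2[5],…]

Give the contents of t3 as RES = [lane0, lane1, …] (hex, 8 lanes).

RES = [ 0x26  0xb2  0x91  0x26  0xf8  0x3f  0x3f  0xb2 ]

  t0: 3f f8 91 26 9c b2 3a 66
  t1: 3f 3a b2 26 9c b2 f8 3f
  t2: 26 9c f8 3f b2 26 3f b2
  t3: 26 b2 91 26 f8 3f 3f b2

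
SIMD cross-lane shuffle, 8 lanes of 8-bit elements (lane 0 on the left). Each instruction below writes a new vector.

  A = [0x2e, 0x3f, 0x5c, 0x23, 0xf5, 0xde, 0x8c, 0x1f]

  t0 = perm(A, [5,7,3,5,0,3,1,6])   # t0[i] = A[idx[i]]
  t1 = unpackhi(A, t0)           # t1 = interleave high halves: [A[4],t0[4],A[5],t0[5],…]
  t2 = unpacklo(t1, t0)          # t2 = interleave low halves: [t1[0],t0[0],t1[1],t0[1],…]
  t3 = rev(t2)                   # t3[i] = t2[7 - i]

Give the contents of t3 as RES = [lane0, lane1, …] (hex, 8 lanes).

→ t0 |de|1f|23|de|2e|23|3f|8c|
→ t1 |f5|2e|de|23|8c|3f|1f|8c|
→ t2 |f5|de|2e|1f|de|23|23|de|
→ t3 |de|23|23|de|1f|2e|de|f5|

RES = [ 0xde  0x23  0x23  0xde  0x1f  0x2e  0xde  0xf5 ]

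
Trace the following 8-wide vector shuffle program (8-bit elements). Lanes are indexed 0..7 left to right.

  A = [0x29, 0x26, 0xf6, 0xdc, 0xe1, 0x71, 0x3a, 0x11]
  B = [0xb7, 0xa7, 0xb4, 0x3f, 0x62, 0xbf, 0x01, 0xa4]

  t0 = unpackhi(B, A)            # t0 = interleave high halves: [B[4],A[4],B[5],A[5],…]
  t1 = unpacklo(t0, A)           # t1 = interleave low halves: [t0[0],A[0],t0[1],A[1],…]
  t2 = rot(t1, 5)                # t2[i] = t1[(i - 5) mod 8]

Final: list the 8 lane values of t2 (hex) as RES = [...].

RES = [ 0x26  0xbf  0xf6  0x71  0xdc  0x62  0x29  0xe1 ]

  t0: 62 e1 bf 71 01 3a a4 11
  t1: 62 29 e1 26 bf f6 71 dc
  t2: 26 bf f6 71 dc 62 29 e1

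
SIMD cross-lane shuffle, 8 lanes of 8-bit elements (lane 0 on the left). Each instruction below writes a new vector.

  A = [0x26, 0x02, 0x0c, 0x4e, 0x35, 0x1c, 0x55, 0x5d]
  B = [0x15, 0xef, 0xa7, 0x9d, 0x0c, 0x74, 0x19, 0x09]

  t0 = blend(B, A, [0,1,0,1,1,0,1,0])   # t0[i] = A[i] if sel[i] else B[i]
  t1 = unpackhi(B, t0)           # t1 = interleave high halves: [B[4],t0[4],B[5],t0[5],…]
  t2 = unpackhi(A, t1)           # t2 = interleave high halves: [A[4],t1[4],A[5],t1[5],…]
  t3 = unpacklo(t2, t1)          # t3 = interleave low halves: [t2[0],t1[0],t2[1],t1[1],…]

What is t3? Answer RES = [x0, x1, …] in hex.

RES = [0x35, 0x0c, 0x19, 0x35, 0x1c, 0x74, 0x55, 0x74]

t0 = [0x15, 0x02, 0xa7, 0x4e, 0x35, 0x74, 0x55, 0x09]
t1 = [0x0c, 0x35, 0x74, 0x74, 0x19, 0x55, 0x09, 0x09]
t2 = [0x35, 0x19, 0x1c, 0x55, 0x55, 0x09, 0x5d, 0x09]
t3 = [0x35, 0x0c, 0x19, 0x35, 0x1c, 0x74, 0x55, 0x74]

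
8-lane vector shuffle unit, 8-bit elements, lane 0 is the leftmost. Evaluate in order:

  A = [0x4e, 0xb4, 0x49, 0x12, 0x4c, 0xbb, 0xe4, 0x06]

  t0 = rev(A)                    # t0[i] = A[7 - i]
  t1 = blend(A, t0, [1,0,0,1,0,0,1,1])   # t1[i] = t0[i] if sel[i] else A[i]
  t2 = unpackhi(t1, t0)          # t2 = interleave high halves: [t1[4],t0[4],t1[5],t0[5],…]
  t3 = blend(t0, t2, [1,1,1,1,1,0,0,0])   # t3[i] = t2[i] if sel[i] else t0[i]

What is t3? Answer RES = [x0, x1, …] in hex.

→ t0 |06|e4|bb|4c|12|49|b4|4e|
→ t1 |06|b4|49|4c|4c|bb|b4|4e|
→ t2 |4c|12|bb|49|b4|b4|4e|4e|
→ t3 |4c|12|bb|49|b4|49|b4|4e|

RES = [ 0x4c  0x12  0xbb  0x49  0xb4  0x49  0xb4  0x4e ]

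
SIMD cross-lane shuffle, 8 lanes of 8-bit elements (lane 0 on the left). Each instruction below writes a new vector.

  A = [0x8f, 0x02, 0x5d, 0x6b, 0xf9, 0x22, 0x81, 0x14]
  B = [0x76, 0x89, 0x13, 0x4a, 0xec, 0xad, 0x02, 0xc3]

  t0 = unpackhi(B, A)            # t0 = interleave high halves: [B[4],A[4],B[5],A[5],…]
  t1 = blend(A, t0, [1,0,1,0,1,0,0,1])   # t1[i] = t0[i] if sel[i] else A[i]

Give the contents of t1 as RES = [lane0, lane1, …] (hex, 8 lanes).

t0 = [0xec, 0xf9, 0xad, 0x22, 0x02, 0x81, 0xc3, 0x14]
t1 = [0xec, 0x02, 0xad, 0x6b, 0x02, 0x22, 0x81, 0x14]

RES = [0xec, 0x02, 0xad, 0x6b, 0x02, 0x22, 0x81, 0x14]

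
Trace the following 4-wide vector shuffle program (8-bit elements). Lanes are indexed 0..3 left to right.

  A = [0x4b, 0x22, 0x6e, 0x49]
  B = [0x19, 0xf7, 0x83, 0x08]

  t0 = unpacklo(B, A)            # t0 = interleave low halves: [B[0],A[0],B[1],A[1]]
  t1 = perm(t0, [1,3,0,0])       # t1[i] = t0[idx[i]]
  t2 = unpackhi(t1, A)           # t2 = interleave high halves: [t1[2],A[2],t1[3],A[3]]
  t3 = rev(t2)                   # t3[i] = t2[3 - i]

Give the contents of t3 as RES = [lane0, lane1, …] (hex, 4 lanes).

t0 = [0x19, 0x4b, 0xf7, 0x22]
t1 = [0x4b, 0x22, 0x19, 0x19]
t2 = [0x19, 0x6e, 0x19, 0x49]
t3 = [0x49, 0x19, 0x6e, 0x19]

RES = [ 0x49  0x19  0x6e  0x19 ]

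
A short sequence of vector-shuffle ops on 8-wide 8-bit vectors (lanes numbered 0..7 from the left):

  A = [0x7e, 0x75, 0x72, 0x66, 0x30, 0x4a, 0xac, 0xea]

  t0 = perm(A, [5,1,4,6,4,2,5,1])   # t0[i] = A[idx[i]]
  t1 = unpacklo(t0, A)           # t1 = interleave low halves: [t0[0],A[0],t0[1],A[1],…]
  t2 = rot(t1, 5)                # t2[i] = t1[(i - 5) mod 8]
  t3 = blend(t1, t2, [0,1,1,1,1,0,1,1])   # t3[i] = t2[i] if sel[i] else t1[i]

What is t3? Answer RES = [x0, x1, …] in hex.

t0 = [0x4a, 0x75, 0x30, 0xac, 0x30, 0x72, 0x4a, 0x75]
t1 = [0x4a, 0x7e, 0x75, 0x75, 0x30, 0x72, 0xac, 0x66]
t2 = [0x75, 0x30, 0x72, 0xac, 0x66, 0x4a, 0x7e, 0x75]
t3 = [0x4a, 0x30, 0x72, 0xac, 0x66, 0x72, 0x7e, 0x75]

RES = [ 0x4a  0x30  0x72  0xac  0x66  0x72  0x7e  0x75 ]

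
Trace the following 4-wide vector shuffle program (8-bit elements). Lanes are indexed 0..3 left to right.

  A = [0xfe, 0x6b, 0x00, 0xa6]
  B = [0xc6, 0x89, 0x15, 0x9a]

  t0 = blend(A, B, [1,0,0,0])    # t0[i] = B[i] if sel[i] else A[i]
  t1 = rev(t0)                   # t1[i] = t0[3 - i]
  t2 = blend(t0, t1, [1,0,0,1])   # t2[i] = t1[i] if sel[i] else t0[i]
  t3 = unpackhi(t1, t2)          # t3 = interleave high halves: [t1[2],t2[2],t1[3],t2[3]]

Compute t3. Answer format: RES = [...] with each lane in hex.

  t0: c6 6b 00 a6
  t1: a6 00 6b c6
  t2: a6 6b 00 c6
  t3: 6b 00 c6 c6

RES = [ 0x6b  0x00  0xc6  0xc6 ]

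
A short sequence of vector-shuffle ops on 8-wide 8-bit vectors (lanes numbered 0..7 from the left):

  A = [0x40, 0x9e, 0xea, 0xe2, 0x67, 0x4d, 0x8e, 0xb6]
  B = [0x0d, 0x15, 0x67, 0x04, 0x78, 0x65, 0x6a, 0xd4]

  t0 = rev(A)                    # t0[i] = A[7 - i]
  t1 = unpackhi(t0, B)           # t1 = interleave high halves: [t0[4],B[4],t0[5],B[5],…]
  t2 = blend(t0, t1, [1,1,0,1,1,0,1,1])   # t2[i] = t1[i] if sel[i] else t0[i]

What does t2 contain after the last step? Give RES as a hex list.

RES = [ 0xe2  0x78  0x4d  0x65  0x9e  0xea  0x40  0xd4 ]

→ t0 |b6|8e|4d|67|e2|ea|9e|40|
→ t1 |e2|78|ea|65|9e|6a|40|d4|
→ t2 |e2|78|4d|65|9e|ea|40|d4|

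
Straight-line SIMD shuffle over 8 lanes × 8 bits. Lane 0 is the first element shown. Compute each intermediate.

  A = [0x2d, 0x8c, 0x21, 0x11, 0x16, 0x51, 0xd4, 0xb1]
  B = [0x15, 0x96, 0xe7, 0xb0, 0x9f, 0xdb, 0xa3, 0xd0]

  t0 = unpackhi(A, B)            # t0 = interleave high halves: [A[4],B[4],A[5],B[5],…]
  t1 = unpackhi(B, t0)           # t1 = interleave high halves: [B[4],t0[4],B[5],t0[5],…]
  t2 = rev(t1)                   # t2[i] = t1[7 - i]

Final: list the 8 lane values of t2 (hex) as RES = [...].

RES = [ 0xd0  0xd0  0xb1  0xa3  0xa3  0xdb  0xd4  0x9f ]

t0 = [0x16, 0x9f, 0x51, 0xdb, 0xd4, 0xa3, 0xb1, 0xd0]
t1 = [0x9f, 0xd4, 0xdb, 0xa3, 0xa3, 0xb1, 0xd0, 0xd0]
t2 = [0xd0, 0xd0, 0xb1, 0xa3, 0xa3, 0xdb, 0xd4, 0x9f]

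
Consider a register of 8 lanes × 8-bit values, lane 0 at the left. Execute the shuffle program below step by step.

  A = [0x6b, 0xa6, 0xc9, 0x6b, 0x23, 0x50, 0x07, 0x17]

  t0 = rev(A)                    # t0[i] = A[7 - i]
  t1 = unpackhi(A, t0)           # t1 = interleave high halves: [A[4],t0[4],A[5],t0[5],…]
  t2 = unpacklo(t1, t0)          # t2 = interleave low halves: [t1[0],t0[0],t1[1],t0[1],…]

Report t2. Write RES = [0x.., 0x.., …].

RES = [ 0x23  0x17  0x6b  0x07  0x50  0x50  0xc9  0x23 ]

  t0: 17 07 50 23 6b c9 a6 6b
  t1: 23 6b 50 c9 07 a6 17 6b
  t2: 23 17 6b 07 50 50 c9 23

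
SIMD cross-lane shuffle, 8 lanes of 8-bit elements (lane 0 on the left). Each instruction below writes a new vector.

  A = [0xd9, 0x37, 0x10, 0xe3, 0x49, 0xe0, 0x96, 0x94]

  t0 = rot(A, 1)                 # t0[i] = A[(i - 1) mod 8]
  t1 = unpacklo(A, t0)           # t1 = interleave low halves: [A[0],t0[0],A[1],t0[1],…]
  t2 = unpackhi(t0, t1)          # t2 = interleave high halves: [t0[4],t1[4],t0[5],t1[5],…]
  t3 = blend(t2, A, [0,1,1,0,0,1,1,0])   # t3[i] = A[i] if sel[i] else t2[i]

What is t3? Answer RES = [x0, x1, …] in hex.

  t0: 94 d9 37 10 e3 49 e0 96
  t1: d9 94 37 d9 10 37 e3 10
  t2: e3 10 49 37 e0 e3 96 10
  t3: e3 37 10 37 e0 e0 96 10

RES = [ 0xe3  0x37  0x10  0x37  0xe0  0xe0  0x96  0x10 ]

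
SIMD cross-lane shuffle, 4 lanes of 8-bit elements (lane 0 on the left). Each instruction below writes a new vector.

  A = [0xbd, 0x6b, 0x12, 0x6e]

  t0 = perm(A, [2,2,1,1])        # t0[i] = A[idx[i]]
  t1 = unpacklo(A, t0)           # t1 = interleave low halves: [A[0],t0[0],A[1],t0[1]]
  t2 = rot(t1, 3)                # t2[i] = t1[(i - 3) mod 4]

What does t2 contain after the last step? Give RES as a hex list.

RES = [ 0x12  0x6b  0x12  0xbd ]

→ t0 |12|12|6b|6b|
→ t1 |bd|12|6b|12|
→ t2 |12|6b|12|bd|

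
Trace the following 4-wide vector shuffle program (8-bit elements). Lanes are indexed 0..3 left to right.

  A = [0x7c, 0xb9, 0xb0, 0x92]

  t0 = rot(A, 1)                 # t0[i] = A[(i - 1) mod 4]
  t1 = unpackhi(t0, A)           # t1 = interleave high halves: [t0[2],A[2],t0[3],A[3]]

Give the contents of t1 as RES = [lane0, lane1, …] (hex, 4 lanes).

t0 = [0x92, 0x7c, 0xb9, 0xb0]
t1 = [0xb9, 0xb0, 0xb0, 0x92]

RES = [ 0xb9  0xb0  0xb0  0x92 ]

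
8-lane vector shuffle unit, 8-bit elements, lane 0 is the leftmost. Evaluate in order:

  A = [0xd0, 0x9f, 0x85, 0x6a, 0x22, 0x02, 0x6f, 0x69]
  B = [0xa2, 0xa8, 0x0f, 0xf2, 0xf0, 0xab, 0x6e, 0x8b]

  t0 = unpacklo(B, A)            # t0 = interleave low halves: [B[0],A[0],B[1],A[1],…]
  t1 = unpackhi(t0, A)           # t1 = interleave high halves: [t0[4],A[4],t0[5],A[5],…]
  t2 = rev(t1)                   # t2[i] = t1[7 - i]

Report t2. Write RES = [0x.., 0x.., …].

RES = [ 0x69  0x6a  0x6f  0xf2  0x02  0x85  0x22  0x0f ]

  t0: a2 d0 a8 9f 0f 85 f2 6a
  t1: 0f 22 85 02 f2 6f 6a 69
  t2: 69 6a 6f f2 02 85 22 0f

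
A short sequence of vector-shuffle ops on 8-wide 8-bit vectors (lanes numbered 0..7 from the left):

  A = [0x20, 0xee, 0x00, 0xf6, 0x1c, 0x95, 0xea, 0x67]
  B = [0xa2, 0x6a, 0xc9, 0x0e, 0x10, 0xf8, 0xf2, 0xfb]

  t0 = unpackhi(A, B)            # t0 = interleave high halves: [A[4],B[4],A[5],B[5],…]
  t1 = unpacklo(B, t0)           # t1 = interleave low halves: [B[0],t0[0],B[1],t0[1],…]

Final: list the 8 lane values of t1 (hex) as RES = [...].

→ t0 |1c|10|95|f8|ea|f2|67|fb|
→ t1 |a2|1c|6a|10|c9|95|0e|f8|

RES = [ 0xa2  0x1c  0x6a  0x10  0xc9  0x95  0x0e  0xf8 ]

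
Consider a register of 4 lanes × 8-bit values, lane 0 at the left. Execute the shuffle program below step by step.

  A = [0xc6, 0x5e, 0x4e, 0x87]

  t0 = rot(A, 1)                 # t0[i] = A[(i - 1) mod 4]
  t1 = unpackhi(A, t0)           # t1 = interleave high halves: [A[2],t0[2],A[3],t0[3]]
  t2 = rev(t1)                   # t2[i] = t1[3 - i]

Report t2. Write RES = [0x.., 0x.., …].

RES = [ 0x4e  0x87  0x5e  0x4e ]

t0 = [0x87, 0xc6, 0x5e, 0x4e]
t1 = [0x4e, 0x5e, 0x87, 0x4e]
t2 = [0x4e, 0x87, 0x5e, 0x4e]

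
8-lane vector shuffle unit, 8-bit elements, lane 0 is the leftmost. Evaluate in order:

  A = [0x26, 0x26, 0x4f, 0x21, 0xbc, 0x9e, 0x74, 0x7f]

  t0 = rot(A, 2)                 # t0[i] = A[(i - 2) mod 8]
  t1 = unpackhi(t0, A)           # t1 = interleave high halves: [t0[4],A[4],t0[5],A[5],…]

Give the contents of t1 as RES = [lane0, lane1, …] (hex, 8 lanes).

RES = [ 0x4f  0xbc  0x21  0x9e  0xbc  0x74  0x9e  0x7f ]

t0 = [0x74, 0x7f, 0x26, 0x26, 0x4f, 0x21, 0xbc, 0x9e]
t1 = [0x4f, 0xbc, 0x21, 0x9e, 0xbc, 0x74, 0x9e, 0x7f]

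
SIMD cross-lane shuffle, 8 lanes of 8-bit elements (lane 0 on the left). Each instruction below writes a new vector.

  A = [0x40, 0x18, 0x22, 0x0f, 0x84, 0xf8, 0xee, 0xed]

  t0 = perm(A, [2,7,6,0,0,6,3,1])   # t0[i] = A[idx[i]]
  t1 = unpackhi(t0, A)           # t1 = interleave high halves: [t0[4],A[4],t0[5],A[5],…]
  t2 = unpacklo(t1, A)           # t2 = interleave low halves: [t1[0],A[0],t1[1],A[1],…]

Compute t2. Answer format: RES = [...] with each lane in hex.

RES = [ 0x40  0x40  0x84  0x18  0xee  0x22  0xf8  0x0f ]

  t0: 22 ed ee 40 40 ee 0f 18
  t1: 40 84 ee f8 0f ee 18 ed
  t2: 40 40 84 18 ee 22 f8 0f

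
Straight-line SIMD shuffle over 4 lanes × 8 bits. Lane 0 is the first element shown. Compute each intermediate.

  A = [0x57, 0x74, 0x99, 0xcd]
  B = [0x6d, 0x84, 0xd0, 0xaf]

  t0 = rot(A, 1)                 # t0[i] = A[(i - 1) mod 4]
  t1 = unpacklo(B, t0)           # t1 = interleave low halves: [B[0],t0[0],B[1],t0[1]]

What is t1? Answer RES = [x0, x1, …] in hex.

→ t0 |cd|57|74|99|
→ t1 |6d|cd|84|57|

RES = [0x6d, 0xcd, 0x84, 0x57]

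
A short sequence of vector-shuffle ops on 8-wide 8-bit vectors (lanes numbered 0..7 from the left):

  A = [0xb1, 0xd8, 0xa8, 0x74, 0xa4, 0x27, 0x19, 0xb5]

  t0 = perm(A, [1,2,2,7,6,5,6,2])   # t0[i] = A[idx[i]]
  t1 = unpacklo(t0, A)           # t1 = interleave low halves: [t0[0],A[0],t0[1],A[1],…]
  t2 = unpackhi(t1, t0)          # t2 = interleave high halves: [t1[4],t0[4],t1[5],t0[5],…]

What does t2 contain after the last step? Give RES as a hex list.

RES = [ 0xa8  0x19  0xa8  0x27  0xb5  0x19  0x74  0xa8 ]

t0 = [0xd8, 0xa8, 0xa8, 0xb5, 0x19, 0x27, 0x19, 0xa8]
t1 = [0xd8, 0xb1, 0xa8, 0xd8, 0xa8, 0xa8, 0xb5, 0x74]
t2 = [0xa8, 0x19, 0xa8, 0x27, 0xb5, 0x19, 0x74, 0xa8]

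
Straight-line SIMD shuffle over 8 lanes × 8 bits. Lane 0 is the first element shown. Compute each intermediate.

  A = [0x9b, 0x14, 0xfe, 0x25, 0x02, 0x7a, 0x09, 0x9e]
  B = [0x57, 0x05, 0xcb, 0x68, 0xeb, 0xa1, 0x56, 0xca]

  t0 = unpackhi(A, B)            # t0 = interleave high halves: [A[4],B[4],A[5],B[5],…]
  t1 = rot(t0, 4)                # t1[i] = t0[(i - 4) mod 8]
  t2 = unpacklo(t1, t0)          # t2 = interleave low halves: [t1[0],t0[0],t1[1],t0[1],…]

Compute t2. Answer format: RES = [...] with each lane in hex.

RES = [ 0x09  0x02  0x56  0xeb  0x9e  0x7a  0xca  0xa1 ]

t0 = [0x02, 0xeb, 0x7a, 0xa1, 0x09, 0x56, 0x9e, 0xca]
t1 = [0x09, 0x56, 0x9e, 0xca, 0x02, 0xeb, 0x7a, 0xa1]
t2 = [0x09, 0x02, 0x56, 0xeb, 0x9e, 0x7a, 0xca, 0xa1]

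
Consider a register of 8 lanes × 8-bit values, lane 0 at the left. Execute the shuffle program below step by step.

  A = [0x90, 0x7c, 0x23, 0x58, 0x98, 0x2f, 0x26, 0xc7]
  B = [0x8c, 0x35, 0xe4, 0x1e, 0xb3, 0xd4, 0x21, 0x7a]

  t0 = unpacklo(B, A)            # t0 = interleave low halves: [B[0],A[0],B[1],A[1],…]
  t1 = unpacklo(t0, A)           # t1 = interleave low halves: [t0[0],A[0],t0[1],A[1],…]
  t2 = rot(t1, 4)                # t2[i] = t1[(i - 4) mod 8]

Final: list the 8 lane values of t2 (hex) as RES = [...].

→ t0 |8c|90|35|7c|e4|23|1e|58|
→ t1 |8c|90|90|7c|35|23|7c|58|
→ t2 |35|23|7c|58|8c|90|90|7c|

RES = [0x35, 0x23, 0x7c, 0x58, 0x8c, 0x90, 0x90, 0x7c]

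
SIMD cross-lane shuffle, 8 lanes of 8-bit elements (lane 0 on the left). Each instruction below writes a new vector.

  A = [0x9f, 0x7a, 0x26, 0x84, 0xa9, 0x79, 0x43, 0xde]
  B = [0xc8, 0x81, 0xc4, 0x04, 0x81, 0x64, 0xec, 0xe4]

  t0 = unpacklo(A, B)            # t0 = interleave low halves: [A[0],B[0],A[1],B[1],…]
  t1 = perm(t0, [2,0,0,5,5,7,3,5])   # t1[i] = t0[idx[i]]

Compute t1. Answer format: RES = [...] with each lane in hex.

RES = [ 0x7a  0x9f  0x9f  0xc4  0xc4  0x04  0x81  0xc4 ]

t0 = [0x9f, 0xc8, 0x7a, 0x81, 0x26, 0xc4, 0x84, 0x04]
t1 = [0x7a, 0x9f, 0x9f, 0xc4, 0xc4, 0x04, 0x81, 0xc4]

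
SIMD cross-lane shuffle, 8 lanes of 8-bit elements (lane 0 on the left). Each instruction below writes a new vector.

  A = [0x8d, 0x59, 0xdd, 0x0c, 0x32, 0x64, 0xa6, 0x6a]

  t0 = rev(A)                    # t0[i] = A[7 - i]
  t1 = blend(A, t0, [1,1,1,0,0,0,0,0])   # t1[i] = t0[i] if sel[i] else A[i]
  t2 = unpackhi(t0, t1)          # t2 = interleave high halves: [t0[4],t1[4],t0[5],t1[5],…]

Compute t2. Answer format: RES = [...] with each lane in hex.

RES = [ 0x0c  0x32  0xdd  0x64  0x59  0xa6  0x8d  0x6a ]

t0 = [0x6a, 0xa6, 0x64, 0x32, 0x0c, 0xdd, 0x59, 0x8d]
t1 = [0x6a, 0xa6, 0x64, 0x0c, 0x32, 0x64, 0xa6, 0x6a]
t2 = [0x0c, 0x32, 0xdd, 0x64, 0x59, 0xa6, 0x8d, 0x6a]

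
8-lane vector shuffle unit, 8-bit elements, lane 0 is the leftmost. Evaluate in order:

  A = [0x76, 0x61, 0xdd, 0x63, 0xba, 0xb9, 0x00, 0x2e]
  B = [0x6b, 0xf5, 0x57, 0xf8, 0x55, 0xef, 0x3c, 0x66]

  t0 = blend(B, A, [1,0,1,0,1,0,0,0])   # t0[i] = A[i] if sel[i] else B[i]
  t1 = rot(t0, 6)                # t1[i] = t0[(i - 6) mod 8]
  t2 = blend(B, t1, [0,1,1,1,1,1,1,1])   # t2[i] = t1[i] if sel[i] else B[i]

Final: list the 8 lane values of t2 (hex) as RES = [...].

→ t0 |76|f5|dd|f8|ba|ef|3c|66|
→ t1 |dd|f8|ba|ef|3c|66|76|f5|
→ t2 |6b|f8|ba|ef|3c|66|76|f5|

RES = [ 0x6b  0xf8  0xba  0xef  0x3c  0x66  0x76  0xf5 ]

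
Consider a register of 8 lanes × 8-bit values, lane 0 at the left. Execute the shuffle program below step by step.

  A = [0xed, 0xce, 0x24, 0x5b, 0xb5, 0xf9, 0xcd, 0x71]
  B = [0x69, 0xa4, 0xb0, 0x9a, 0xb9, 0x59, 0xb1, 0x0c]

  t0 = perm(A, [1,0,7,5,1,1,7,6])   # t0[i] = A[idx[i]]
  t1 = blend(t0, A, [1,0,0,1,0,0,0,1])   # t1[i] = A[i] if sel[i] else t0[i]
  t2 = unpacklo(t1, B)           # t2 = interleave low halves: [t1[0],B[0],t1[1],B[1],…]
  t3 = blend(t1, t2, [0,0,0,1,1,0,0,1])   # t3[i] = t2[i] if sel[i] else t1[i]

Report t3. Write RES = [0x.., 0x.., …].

→ t0 |ce|ed|71|f9|ce|ce|71|cd|
→ t1 |ed|ed|71|5b|ce|ce|71|71|
→ t2 |ed|69|ed|a4|71|b0|5b|9a|
→ t3 |ed|ed|71|a4|71|ce|71|9a|

RES = [ 0xed  0xed  0x71  0xa4  0x71  0xce  0x71  0x9a ]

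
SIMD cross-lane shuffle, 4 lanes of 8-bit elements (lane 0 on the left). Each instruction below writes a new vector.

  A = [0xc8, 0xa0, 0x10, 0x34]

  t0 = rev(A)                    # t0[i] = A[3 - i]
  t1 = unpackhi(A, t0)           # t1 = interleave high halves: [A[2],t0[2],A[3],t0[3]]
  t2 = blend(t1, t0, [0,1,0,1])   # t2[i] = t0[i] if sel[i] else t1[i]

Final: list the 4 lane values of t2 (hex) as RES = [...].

RES = [ 0x10  0x10  0x34  0xc8 ]

→ t0 |34|10|a0|c8|
→ t1 |10|a0|34|c8|
→ t2 |10|10|34|c8|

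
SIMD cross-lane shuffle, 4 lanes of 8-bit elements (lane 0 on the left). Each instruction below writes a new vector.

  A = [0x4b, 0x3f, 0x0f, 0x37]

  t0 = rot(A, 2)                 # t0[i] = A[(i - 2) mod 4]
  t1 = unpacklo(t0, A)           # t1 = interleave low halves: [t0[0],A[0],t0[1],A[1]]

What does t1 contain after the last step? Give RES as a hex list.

→ t0 |0f|37|4b|3f|
→ t1 |0f|4b|37|3f|

RES = [ 0x0f  0x4b  0x37  0x3f ]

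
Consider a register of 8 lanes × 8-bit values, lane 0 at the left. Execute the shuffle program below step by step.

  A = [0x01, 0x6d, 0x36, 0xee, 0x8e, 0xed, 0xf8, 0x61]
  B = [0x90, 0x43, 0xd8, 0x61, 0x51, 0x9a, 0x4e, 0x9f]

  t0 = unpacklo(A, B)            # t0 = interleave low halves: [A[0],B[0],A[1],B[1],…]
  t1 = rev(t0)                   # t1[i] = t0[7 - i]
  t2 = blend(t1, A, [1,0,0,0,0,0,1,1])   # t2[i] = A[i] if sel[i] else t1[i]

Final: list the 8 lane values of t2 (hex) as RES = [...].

t0 = [0x01, 0x90, 0x6d, 0x43, 0x36, 0xd8, 0xee, 0x61]
t1 = [0x61, 0xee, 0xd8, 0x36, 0x43, 0x6d, 0x90, 0x01]
t2 = [0x01, 0xee, 0xd8, 0x36, 0x43, 0x6d, 0xf8, 0x61]

RES = [ 0x01  0xee  0xd8  0x36  0x43  0x6d  0xf8  0x61 ]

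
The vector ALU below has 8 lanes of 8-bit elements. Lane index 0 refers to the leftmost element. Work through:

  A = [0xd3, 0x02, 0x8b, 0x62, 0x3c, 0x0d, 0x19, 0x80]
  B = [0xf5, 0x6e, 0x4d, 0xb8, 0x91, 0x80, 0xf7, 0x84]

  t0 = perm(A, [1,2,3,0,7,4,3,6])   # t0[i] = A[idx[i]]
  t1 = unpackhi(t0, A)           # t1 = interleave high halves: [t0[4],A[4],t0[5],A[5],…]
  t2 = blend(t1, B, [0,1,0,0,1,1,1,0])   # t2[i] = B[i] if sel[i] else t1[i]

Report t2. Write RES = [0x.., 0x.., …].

RES = [0x80, 0x6e, 0x3c, 0x0d, 0x91, 0x80, 0xf7, 0x80]

→ t0 |02|8b|62|d3|80|3c|62|19|
→ t1 |80|3c|3c|0d|62|19|19|80|
→ t2 |80|6e|3c|0d|91|80|f7|80|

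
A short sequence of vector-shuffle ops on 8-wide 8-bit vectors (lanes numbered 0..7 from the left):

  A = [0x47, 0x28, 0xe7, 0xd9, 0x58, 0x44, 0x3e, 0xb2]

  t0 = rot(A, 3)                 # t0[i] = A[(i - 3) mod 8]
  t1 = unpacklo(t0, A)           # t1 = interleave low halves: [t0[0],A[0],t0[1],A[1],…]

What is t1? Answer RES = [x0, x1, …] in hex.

t0 = [0x44, 0x3e, 0xb2, 0x47, 0x28, 0xe7, 0xd9, 0x58]
t1 = [0x44, 0x47, 0x3e, 0x28, 0xb2, 0xe7, 0x47, 0xd9]

RES = [ 0x44  0x47  0x3e  0x28  0xb2  0xe7  0x47  0xd9 ]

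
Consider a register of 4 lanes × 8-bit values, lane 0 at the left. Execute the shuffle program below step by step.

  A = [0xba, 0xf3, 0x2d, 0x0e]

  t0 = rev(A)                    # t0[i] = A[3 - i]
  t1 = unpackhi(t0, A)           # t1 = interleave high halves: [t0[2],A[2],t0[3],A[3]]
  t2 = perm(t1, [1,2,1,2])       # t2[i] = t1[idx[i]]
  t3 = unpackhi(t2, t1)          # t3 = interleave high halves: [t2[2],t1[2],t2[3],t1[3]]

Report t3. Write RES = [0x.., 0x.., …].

RES = [ 0x2d  0xba  0xba  0x0e ]

t0 = [0x0e, 0x2d, 0xf3, 0xba]
t1 = [0xf3, 0x2d, 0xba, 0x0e]
t2 = [0x2d, 0xba, 0x2d, 0xba]
t3 = [0x2d, 0xba, 0xba, 0x0e]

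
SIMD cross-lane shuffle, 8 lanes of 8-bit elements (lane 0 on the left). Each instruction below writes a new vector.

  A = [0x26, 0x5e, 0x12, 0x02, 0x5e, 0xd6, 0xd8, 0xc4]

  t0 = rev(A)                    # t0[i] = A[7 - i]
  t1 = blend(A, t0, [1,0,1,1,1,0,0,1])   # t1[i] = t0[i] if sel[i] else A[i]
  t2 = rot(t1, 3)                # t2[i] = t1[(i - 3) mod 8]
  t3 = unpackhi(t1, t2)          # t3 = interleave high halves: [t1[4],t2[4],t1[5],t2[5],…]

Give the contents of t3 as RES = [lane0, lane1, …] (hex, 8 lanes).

  t0: c4 d8 d6 5e 02 12 5e 26
  t1: c4 5e d6 5e 02 d6 d8 26
  t2: d6 d8 26 c4 5e d6 5e 02
  t3: 02 5e d6 d6 d8 5e 26 02

RES = [ 0x02  0x5e  0xd6  0xd6  0xd8  0x5e  0x26  0x02 ]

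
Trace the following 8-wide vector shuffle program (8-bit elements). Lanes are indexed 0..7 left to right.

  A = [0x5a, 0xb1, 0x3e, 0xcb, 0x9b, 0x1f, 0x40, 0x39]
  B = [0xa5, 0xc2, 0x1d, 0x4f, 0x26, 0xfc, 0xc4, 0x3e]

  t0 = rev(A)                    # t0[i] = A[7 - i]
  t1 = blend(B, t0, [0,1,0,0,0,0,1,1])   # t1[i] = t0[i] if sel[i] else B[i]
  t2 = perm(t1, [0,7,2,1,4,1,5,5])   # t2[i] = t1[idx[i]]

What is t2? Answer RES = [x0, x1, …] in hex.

  t0: 39 40 1f 9b cb 3e b1 5a
  t1: a5 40 1d 4f 26 fc b1 5a
  t2: a5 5a 1d 40 26 40 fc fc

RES = [ 0xa5  0x5a  0x1d  0x40  0x26  0x40  0xfc  0xfc ]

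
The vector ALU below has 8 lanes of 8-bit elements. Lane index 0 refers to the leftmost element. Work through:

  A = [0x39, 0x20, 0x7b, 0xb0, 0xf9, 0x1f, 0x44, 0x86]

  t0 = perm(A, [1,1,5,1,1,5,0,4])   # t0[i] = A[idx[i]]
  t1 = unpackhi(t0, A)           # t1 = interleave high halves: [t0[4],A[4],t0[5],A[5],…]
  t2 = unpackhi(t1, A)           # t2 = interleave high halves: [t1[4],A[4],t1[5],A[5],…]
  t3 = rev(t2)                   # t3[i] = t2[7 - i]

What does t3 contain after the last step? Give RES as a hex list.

RES = [ 0x86  0x86  0x44  0xf9  0x1f  0x44  0xf9  0x39 ]

→ t0 |20|20|1f|20|20|1f|39|f9|
→ t1 |20|f9|1f|1f|39|44|f9|86|
→ t2 |39|f9|44|1f|f9|44|86|86|
→ t3 |86|86|44|f9|1f|44|f9|39|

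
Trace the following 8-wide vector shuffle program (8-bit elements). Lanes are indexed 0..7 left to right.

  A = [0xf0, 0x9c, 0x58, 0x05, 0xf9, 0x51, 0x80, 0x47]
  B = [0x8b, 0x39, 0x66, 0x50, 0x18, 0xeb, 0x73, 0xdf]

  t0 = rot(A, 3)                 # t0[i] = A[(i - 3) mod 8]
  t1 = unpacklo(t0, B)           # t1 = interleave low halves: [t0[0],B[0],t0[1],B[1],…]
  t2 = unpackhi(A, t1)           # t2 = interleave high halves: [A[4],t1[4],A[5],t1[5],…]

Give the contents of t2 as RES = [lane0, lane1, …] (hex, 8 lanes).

RES = [0xf9, 0x47, 0x51, 0x66, 0x80, 0xf0, 0x47, 0x50]

→ t0 |51|80|47|f0|9c|58|05|f9|
→ t1 |51|8b|80|39|47|66|f0|50|
→ t2 |f9|47|51|66|80|f0|47|50|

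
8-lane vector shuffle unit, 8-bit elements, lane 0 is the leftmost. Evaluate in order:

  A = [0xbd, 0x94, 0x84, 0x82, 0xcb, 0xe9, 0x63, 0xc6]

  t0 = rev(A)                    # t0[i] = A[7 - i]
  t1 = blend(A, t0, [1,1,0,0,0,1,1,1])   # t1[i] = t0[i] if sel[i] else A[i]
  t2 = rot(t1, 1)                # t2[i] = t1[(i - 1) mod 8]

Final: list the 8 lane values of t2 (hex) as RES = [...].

  t0: c6 63 e9 cb 82 84 94 bd
  t1: c6 63 84 82 cb 84 94 bd
  t2: bd c6 63 84 82 cb 84 94

RES = [ 0xbd  0xc6  0x63  0x84  0x82  0xcb  0x84  0x94 ]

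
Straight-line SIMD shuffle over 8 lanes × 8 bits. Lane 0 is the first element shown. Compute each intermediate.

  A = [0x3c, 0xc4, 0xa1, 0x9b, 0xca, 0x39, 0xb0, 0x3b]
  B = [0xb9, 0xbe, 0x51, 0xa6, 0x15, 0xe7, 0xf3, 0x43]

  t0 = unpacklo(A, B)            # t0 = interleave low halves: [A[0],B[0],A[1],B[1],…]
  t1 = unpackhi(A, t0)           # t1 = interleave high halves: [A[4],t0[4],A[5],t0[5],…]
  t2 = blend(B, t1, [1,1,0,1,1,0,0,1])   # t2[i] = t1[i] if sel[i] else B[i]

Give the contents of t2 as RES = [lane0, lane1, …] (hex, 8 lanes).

RES = [ 0xca  0xa1  0x51  0x51  0xb0  0xe7  0xf3  0xa6 ]

  t0: 3c b9 c4 be a1 51 9b a6
  t1: ca a1 39 51 b0 9b 3b a6
  t2: ca a1 51 51 b0 e7 f3 a6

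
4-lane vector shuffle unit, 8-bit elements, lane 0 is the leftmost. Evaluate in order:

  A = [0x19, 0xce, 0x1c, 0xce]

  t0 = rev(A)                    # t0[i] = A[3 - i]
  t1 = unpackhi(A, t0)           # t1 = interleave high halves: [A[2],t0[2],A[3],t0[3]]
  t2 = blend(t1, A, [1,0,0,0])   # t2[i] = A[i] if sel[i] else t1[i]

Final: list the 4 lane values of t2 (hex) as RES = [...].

RES = [0x19, 0xce, 0xce, 0x19]

  t0: ce 1c ce 19
  t1: 1c ce ce 19
  t2: 19 ce ce 19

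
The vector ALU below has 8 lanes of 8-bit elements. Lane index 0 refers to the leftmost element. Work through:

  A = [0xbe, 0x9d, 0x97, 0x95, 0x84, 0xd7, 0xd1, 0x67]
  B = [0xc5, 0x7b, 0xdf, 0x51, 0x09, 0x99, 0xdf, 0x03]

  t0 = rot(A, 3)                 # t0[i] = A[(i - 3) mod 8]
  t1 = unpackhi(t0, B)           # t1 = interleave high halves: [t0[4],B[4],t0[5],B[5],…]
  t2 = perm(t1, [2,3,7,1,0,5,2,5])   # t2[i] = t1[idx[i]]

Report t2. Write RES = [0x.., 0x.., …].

RES = [0x97, 0x99, 0x03, 0x09, 0x9d, 0xdf, 0x97, 0xdf]

  t0: d7 d1 67 be 9d 97 95 84
  t1: 9d 09 97 99 95 df 84 03
  t2: 97 99 03 09 9d df 97 df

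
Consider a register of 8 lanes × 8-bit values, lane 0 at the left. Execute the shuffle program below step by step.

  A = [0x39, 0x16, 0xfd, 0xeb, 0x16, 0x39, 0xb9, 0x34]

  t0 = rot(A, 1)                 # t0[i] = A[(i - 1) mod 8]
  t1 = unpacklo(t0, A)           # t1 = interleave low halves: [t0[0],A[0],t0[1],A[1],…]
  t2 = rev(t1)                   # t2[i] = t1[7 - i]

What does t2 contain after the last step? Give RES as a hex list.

t0 = [0x34, 0x39, 0x16, 0xfd, 0xeb, 0x16, 0x39, 0xb9]
t1 = [0x34, 0x39, 0x39, 0x16, 0x16, 0xfd, 0xfd, 0xeb]
t2 = [0xeb, 0xfd, 0xfd, 0x16, 0x16, 0x39, 0x39, 0x34]

RES = [ 0xeb  0xfd  0xfd  0x16  0x16  0x39  0x39  0x34 ]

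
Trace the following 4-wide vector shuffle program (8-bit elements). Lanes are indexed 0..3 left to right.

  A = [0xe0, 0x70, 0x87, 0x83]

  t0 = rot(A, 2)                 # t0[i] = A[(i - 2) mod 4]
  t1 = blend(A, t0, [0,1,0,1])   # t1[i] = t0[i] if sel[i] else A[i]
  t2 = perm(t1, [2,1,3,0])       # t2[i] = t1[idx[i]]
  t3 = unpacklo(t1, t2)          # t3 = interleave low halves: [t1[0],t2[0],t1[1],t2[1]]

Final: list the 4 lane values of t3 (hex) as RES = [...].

RES = [0xe0, 0x87, 0x83, 0x83]

t0 = [0x87, 0x83, 0xe0, 0x70]
t1 = [0xe0, 0x83, 0x87, 0x70]
t2 = [0x87, 0x83, 0x70, 0xe0]
t3 = [0xe0, 0x87, 0x83, 0x83]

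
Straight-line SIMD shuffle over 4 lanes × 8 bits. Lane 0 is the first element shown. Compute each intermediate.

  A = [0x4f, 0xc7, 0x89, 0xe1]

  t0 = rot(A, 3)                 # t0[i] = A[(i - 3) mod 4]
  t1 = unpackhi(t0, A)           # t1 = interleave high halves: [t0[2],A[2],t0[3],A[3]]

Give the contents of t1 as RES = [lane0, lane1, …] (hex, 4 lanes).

  t0: c7 89 e1 4f
  t1: e1 89 4f e1

RES = [0xe1, 0x89, 0x4f, 0xe1]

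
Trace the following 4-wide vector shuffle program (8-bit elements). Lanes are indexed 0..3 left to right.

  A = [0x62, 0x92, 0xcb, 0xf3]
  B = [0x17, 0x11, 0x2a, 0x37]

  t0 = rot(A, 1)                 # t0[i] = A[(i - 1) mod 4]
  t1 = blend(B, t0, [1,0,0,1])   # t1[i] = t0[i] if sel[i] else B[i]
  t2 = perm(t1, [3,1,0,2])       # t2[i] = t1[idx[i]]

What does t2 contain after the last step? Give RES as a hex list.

  t0: f3 62 92 cb
  t1: f3 11 2a cb
  t2: cb 11 f3 2a

RES = [ 0xcb  0x11  0xf3  0x2a ]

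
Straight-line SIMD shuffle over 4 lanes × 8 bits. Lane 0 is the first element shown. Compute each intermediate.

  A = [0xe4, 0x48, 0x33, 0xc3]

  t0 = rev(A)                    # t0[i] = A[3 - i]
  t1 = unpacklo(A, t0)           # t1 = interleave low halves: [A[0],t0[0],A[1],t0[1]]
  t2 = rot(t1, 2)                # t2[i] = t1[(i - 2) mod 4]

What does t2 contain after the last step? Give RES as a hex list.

RES = [0x48, 0x33, 0xe4, 0xc3]

t0 = [0xc3, 0x33, 0x48, 0xe4]
t1 = [0xe4, 0xc3, 0x48, 0x33]
t2 = [0x48, 0x33, 0xe4, 0xc3]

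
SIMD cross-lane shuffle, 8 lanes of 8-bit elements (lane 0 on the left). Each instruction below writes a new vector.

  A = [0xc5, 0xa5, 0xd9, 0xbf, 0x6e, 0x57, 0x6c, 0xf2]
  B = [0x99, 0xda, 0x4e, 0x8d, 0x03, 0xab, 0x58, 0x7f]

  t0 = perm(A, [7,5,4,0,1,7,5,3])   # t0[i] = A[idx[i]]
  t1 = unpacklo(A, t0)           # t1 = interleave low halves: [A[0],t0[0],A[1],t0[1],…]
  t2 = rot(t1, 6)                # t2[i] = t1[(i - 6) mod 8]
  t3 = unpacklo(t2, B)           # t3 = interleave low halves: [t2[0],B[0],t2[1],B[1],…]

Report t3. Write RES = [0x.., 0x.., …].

t0 = [0xf2, 0x57, 0x6e, 0xc5, 0xa5, 0xf2, 0x57, 0xbf]
t1 = [0xc5, 0xf2, 0xa5, 0x57, 0xd9, 0x6e, 0xbf, 0xc5]
t2 = [0xa5, 0x57, 0xd9, 0x6e, 0xbf, 0xc5, 0xc5, 0xf2]
t3 = [0xa5, 0x99, 0x57, 0xda, 0xd9, 0x4e, 0x6e, 0x8d]

RES = [ 0xa5  0x99  0x57  0xda  0xd9  0x4e  0x6e  0x8d ]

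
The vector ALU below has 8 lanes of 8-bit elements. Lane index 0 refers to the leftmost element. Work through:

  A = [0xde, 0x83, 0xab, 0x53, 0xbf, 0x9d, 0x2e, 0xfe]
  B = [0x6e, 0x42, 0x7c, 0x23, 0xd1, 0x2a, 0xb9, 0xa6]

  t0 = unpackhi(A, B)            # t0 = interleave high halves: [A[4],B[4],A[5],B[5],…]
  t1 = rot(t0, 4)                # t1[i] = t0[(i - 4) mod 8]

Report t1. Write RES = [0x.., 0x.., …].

RES = [0x2e, 0xb9, 0xfe, 0xa6, 0xbf, 0xd1, 0x9d, 0x2a]

→ t0 |bf|d1|9d|2a|2e|b9|fe|a6|
→ t1 |2e|b9|fe|a6|bf|d1|9d|2a|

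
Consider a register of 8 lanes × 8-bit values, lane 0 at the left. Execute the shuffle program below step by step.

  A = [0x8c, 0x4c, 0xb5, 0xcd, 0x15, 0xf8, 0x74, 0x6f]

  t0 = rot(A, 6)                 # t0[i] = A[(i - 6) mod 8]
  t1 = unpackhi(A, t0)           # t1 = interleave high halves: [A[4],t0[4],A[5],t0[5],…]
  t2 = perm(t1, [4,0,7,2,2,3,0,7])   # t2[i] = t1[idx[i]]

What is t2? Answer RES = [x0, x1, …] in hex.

RES = [0x74, 0x15, 0x4c, 0xf8, 0xf8, 0x6f, 0x15, 0x4c]

  t0: b5 cd 15 f8 74 6f 8c 4c
  t1: 15 74 f8 6f 74 8c 6f 4c
  t2: 74 15 4c f8 f8 6f 15 4c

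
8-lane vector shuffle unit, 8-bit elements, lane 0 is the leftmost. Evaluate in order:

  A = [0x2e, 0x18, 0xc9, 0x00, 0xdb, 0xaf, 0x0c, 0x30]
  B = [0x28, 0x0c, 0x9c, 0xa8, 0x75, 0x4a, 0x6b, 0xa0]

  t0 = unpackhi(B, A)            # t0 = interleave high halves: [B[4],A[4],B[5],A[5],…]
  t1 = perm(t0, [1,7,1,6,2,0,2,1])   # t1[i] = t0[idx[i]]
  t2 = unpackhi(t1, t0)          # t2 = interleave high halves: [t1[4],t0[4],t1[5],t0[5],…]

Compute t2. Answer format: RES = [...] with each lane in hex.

t0 = [0x75, 0xdb, 0x4a, 0xaf, 0x6b, 0x0c, 0xa0, 0x30]
t1 = [0xdb, 0x30, 0xdb, 0xa0, 0x4a, 0x75, 0x4a, 0xdb]
t2 = [0x4a, 0x6b, 0x75, 0x0c, 0x4a, 0xa0, 0xdb, 0x30]

RES = [ 0x4a  0x6b  0x75  0x0c  0x4a  0xa0  0xdb  0x30 ]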